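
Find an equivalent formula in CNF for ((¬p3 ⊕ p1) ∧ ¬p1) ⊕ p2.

((¬p3 ⊕ p1) ∧ ¬p1) ⊕ p2
⇔ (((¬p3 ⊕ p1) ∧ ¬p1) ∨ p2) ∧ ¬((¬p3 ⊕ p1) ∧ ¬p1 ∧ p2)
⇔ (((¬p3 ∨ p1) ∧ ¬(¬p3 ∧ p1) ∧ ¬p1) ∨ p2) ∧ ¬((¬p3 ⊕ p1) ∧ ¬p1 ∧ p2)
⇔ (((¬p3 ∨ p1) ∧ ¬(¬p3 ∧ p1) ∧ ¬p1) ∨ p2) ∧ ¬((¬p3 ∨ p1) ∧ ¬(¬p3 ∧ p1) ∧ ¬p1 ∧ p2)
⇔ (((¬p3 ∨ p1) ∧ (¬¬p3 ∨ ¬p1) ∧ ¬p1) ∨ p2) ∧ ¬((¬p3 ∨ p1) ∧ ¬(¬p3 ∧ p1) ∧ ¬p1 ∧ p2)
⇔ (((¬p3 ∨ p1) ∧ (p3 ∨ ¬p1) ∧ ¬p1) ∨ p2) ∧ ¬((¬p3 ∨ p1) ∧ ¬(¬p3 ∧ p1) ∧ ¬p1 ∧ p2)
⇔ (((¬p3 ∨ p1) ∧ (p3 ∨ ¬p1) ∧ ¬p1) ∨ p2) ∧ (¬(¬p3 ∨ p1) ∨ ¬¬(¬p3 ∧ p1) ∨ ¬¬p1 ∨ ¬p2)
⇔ (((¬p3 ∨ p1) ∧ (p3 ∨ ¬p1) ∧ ¬p1) ∨ p2) ∧ ((¬¬p3 ∧ ¬p1) ∨ ¬¬(¬p3 ∧ p1) ∨ ¬¬p1 ∨ ¬p2)
⇔ (((¬p3 ∨ p1) ∧ (p3 ∨ ¬p1) ∧ ¬p1) ∨ p2) ∧ ((p3 ∧ ¬p1) ∨ ¬¬(¬p3 ∧ p1) ∨ ¬¬p1 ∨ ¬p2)
⇔ (((¬p3 ∨ p1) ∧ (p3 ∨ ¬p1) ∧ ¬p1) ∨ p2) ∧ ((p3 ∧ ¬p1) ∨ (¬p3 ∧ p1) ∨ ¬¬p1 ∨ ¬p2)
⇔ (((¬p3 ∨ p1) ∧ (p3 ∨ ¬p1) ∧ ¬p1) ∨ p2) ∧ ((p3 ∧ ¬p1) ∨ (¬p3 ∧ p1) ∨ p1 ∨ ¬p2)
⇔ (¬p3 ∨ p1 ∨ p2) ∧ (p3 ∨ ¬p1 ∨ p2) ∧ (¬p1 ∨ p2) ∧ (p3 ∨ ¬p3 ∨ p1 ∨ ¬p2) ∧ (p3 ∨ p1 ∨ p1 ∨ ¬p2) ∧ (¬p1 ∨ ¬p3 ∨ p1 ∨ ¬p2) ∧ (¬p1 ∨ p1 ∨ p1 ∨ ¬p2)
⇔ (¬p3 ∨ p1 ∨ p2) ∧ (¬p1 ∨ p2) ∧ (p3 ∨ p1 ∨ ¬p2)

(¬p3 ∨ p1 ∨ p2) ∧ (¬p1 ∨ p2) ∧ (p3 ∨ p1 ∨ ¬p2)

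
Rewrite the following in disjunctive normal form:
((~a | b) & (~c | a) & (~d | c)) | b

((~a | b) & (~c | a) & (~d | c)) | b
≡ (~a & ~c & ~d) | (~a & ~c & c) | (~a & a & ~d) | (~a & a & c) | (b & ~c & ~d) | (b & ~c & c) | (b & a & ~d) | (b & a & c) | b   — distribute & over |
≡ (~a & ~c & ~d) | b   — simplify

(~a & ~c & ~d) | b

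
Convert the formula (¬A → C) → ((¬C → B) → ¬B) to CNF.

(¬A → C) → ((¬C → B) → ¬B)
≡ ¬(¬A → C) ∨ ((¬C → B) → ¬B)   — eliminate →
≡ ¬(¬¬A ∨ C) ∨ ((¬C → B) → ¬B)   — eliminate →
≡ ¬(¬¬A ∨ C) ∨ ¬(¬C → B) ∨ ¬B   — eliminate →
≡ ¬(¬¬A ∨ C) ∨ ¬(¬¬C ∨ B) ∨ ¬B   — eliminate →
≡ (¬¬¬A ∧ ¬C) ∨ ¬(¬¬C ∨ B) ∨ ¬B   — De Morgan
≡ (¬A ∧ ¬C) ∨ ¬(¬¬C ∨ B) ∨ ¬B   — double negation
≡ (¬A ∧ ¬C) ∨ (¬¬¬C ∧ ¬B) ∨ ¬B   — De Morgan
≡ (¬A ∧ ¬C) ∨ (¬C ∧ ¬B) ∨ ¬B   — double negation
≡ (¬A ∨ ¬C ∨ ¬B) ∧ (¬A ∨ ¬B ∨ ¬B) ∧ (¬C ∨ ¬C ∨ ¬B) ∧ (¬C ∨ ¬B ∨ ¬B)   — distribute ∨ over ∧
≡ (¬A ∨ ¬B) ∧ (¬C ∨ ¬B)   — simplify

(¬A ∨ ¬B) ∧ (¬C ∨ ¬B)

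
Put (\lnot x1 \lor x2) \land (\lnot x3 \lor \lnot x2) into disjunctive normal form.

(\lnot x1 \lor x2) \land (\lnot x3 \lor \lnot x2)
≡ (\lnot x1 \land \lnot x3) \lor (\lnot x1 \land \lnot x2) \lor (x2 \land \lnot x3) \lor (x2 \land \lnot x2)   [distribute \land over \lor]
≡ (\lnot x1 \land \lnot x3) \lor (\lnot x1 \land \lnot x2) \lor (x2 \land \lnot x3)   [simplify]

(\lnot x1 \land \lnot x3) \lor (\lnot x1 \land \lnot x2) \lor (x2 \land \lnot x3)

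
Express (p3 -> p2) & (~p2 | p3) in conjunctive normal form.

(~p3 | p2) & (~p2 | p3)

(p3 -> p2) & (~p2 | p3)
⇔ (~p3 | p2) & (~p2 | p3)   — eliminate ->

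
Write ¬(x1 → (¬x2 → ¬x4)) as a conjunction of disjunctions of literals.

x1 ∧ ¬x2 ∧ x4

¬(x1 → (¬x2 → ¬x4))
= ¬(¬x1 ∨ (¬x2 → ¬x4))   (eliminate →)
= ¬(¬x1 ∨ ¬¬x2 ∨ ¬x4)   (eliminate →)
= ¬¬x1 ∧ ¬¬¬x2 ∧ ¬¬x4   (De Morgan)
= x1 ∧ ¬¬¬x2 ∧ ¬¬x4   (double negation)
= x1 ∧ ¬x2 ∧ ¬¬x4   (double negation)
= x1 ∧ ¬x2 ∧ x4   (double negation)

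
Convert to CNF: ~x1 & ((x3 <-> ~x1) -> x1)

~x1 & ((x3 <-> ~x1) -> x1)
≡ ~x1 & (~(x3 <-> ~x1) | x1)   (eliminate ->)
≡ ~x1 & (~((x3 -> ~x1) & (~x1 -> x3)) | x1)   (eliminate <->)
≡ ~x1 & (~((~x3 | ~x1) & (~x1 -> x3)) | x1)   (eliminate ->)
≡ ~x1 & (~((~x3 | ~x1) & (~~x1 | x3)) | x1)   (eliminate ->)
≡ ~x1 & (~(~x3 | ~x1) | ~(~~x1 | x3) | x1)   (De Morgan)
≡ ~x1 & ((~~x3 & ~~x1) | ~(~~x1 | x3) | x1)   (De Morgan)
≡ ~x1 & ((x3 & ~~x1) | ~(~~x1 | x3) | x1)   (double negation)
≡ ~x1 & ((x3 & x1) | ~(~~x1 | x3) | x1)   (double negation)
≡ ~x1 & ((x3 & x1) | (~~~x1 & ~x3) | x1)   (De Morgan)
≡ ~x1 & ((x3 & x1) | (~x1 & ~x3) | x1)   (double negation)
≡ ~x1 & (x3 | ~x1 | x1) & (x3 | ~x3 | x1) & (x1 | ~x1 | x1) & (x1 | ~x3 | x1)   (distribute | over &)
≡ ~x1 & (x1 | ~x3)   (simplify)

~x1 & (x1 | ~x3)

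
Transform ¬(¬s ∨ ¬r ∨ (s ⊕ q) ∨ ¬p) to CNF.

s ∧ r ∧ (¬s ∨ q) ∧ p

¬(¬s ∨ ¬r ∨ (s ⊕ q) ∨ ¬p)
≡ ¬(¬s ∨ ¬r ∨ (s ∨ q) ∧ ¬(s ∧ q) ∨ ¬p)   — expand ⊕
≡ ¬¬s ∧ ¬¬r ∧ ¬((s ∨ q) ∧ ¬(s ∧ q)) ∧ ¬¬p   — De Morgan
≡ s ∧ ¬¬r ∧ ¬((s ∨ q) ∧ ¬(s ∧ q)) ∧ ¬¬p   — double negation
≡ s ∧ r ∧ ¬((s ∨ q) ∧ ¬(s ∧ q)) ∧ ¬¬p   — double negation
≡ s ∧ r ∧ (¬(s ∨ q) ∨ ¬¬(s ∧ q)) ∧ ¬¬p   — De Morgan
≡ s ∧ r ∧ (¬s ∧ ¬q ∨ ¬¬(s ∧ q)) ∧ ¬¬p   — De Morgan
≡ s ∧ r ∧ (¬s ∧ ¬q ∨ s ∧ q) ∧ ¬¬p   — double negation
≡ s ∧ r ∧ (¬s ∧ ¬q ∨ s ∧ q) ∧ p   — double negation
≡ s ∧ r ∧ (¬s ∨ s) ∧ (¬s ∨ q) ∧ (¬q ∨ s) ∧ (¬q ∨ q) ∧ p   — distribute ∨ over ∧
≡ s ∧ r ∧ (¬s ∨ q) ∧ p   — simplify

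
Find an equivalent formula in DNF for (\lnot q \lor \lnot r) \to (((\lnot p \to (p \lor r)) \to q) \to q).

(\lnot q \lor \lnot r) \to (((\lnot p \to (p \lor r)) \to q) \to q)
= \lnot (\lnot q \lor \lnot r) \lor (((\lnot p \to (p \lor r)) \to q) \to q)   [eliminate \to]
= \lnot (\lnot q \lor \lnot r) \lor \lnot ((\lnot p \to (p \lor r)) \to q) \lor q   [eliminate \to]
= \lnot (\lnot q \lor \lnot r) \lor \lnot (\lnot (\lnot p \to (p \lor r)) \lor q) \lor q   [eliminate \to]
= \lnot (\lnot q \lor \lnot r) \lor \lnot (\lnot (\lnot \lnot p \lor p \lor r) \lor q) \lor q   [eliminate \to]
= (\lnot \lnot q \land \lnot \lnot r) \lor \lnot (\lnot (\lnot \lnot p \lor p \lor r) \lor q) \lor q   [De Morgan]
= (q \land \lnot \lnot r) \lor \lnot (\lnot (\lnot \lnot p \lor p \lor r) \lor q) \lor q   [double negation]
= (q \land r) \lor \lnot (\lnot (\lnot \lnot p \lor p \lor r) \lor q) \lor q   [double negation]
= (q \land r) \lor (\lnot \lnot (\lnot \lnot p \lor p \lor r) \land \lnot q) \lor q   [De Morgan]
= (q \land r) \lor ((\lnot \lnot p \lor p \lor r) \land \lnot q) \lor q   [double negation]
= (q \land r) \lor ((p \lor p \lor r) \land \lnot q) \lor q   [double negation]
= (q \land r) \lor (p \land \lnot q) \lor (p \land \lnot q) \lor (r \land \lnot q) \lor q   [distribute \land over \lor]
= (p \land \lnot q) \lor (r \land \lnot q) \lor q   [simplify]

(p \land \lnot q) \lor (r \land \lnot q) \lor q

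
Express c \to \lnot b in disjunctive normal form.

\lnot c \lor \lnot b

c \to \lnot b
≡ \lnot c \lor \lnot b   [eliminate \to]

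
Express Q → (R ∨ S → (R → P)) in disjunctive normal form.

Q → (R ∨ S → (R → P))
⇔ ¬Q ∨ (R ∨ S → (R → P))   — eliminate →
⇔ ¬Q ∨ ¬(R ∨ S) ∨ (R → P)   — eliminate →
⇔ ¬Q ∨ ¬(R ∨ S) ∨ ¬R ∨ P   — eliminate →
⇔ ¬Q ∨ ¬R ∧ ¬S ∨ ¬R ∨ P   — De Morgan
⇔ ¬Q ∨ ¬R ∨ P   — simplify

¬Q ∨ ¬R ∨ P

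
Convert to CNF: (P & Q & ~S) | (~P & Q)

(P & Q & ~S) | (~P & Q)
= (P | ~P) & (P | Q) & (Q | ~P) & (Q | Q) & (~S | ~P) & (~S | Q)   [distribute | over &]
= Q & (~S | ~P)   [simplify]

Q & (~S | ~P)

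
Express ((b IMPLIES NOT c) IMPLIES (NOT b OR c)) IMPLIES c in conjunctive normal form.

b OR c

((b IMPLIES NOT c) IMPLIES (NOT b OR c)) IMPLIES c
≡ NOT ((b IMPLIES NOT c) IMPLIES (NOT b OR c)) OR c   [eliminate IMPLIES]
≡ NOT (NOT (b IMPLIES NOT c) OR NOT b OR c) OR c   [eliminate IMPLIES]
≡ NOT (NOT (NOT b OR NOT c) OR NOT b OR c) OR c   [eliminate IMPLIES]
≡ (NOT NOT (NOT b OR NOT c) AND NOT NOT b AND NOT c) OR c   [De Morgan]
≡ ((NOT b OR NOT c) AND NOT NOT b AND NOT c) OR c   [double negation]
≡ ((NOT b OR NOT c) AND b AND NOT c) OR c   [double negation]
≡ (NOT b OR NOT c OR c) AND (b OR c) AND (NOT c OR c)   [distribute OR over AND]
≡ b OR c   [simplify]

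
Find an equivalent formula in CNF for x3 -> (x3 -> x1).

~x3 | x1

x3 -> (x3 -> x1)
≡ ~x3 | (x3 -> x1)   (eliminate ->)
≡ ~x3 | ~x3 | x1   (eliminate ->)
≡ ~x3 | x1   (simplify)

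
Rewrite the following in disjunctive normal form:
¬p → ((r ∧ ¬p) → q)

p ∨ ¬r ∨ q

¬p → ((r ∧ ¬p) → q)
≡ ¬¬p ∨ ((r ∧ ¬p) → q)   (eliminate →)
≡ ¬¬p ∨ ¬(r ∧ ¬p) ∨ q   (eliminate →)
≡ p ∨ ¬(r ∧ ¬p) ∨ q   (double negation)
≡ p ∨ ¬r ∨ ¬¬p ∨ q   (De Morgan)
≡ p ∨ ¬r ∨ p ∨ q   (double negation)
≡ p ∨ ¬r ∨ q   (simplify)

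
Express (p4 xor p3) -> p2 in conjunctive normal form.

(p4 xor p3) -> p2
= ~(p4 xor p3) | p2   [eliminate ->]
= ~((p4 | p3) & ~(p4 & p3)) | p2   [expand xor]
= ~(p4 | p3) | ~~(p4 & p3) | p2   [De Morgan]
= (~p4 & ~p3) | ~~(p4 & p3) | p2   [De Morgan]
= (~p4 & ~p3) | (p4 & p3) | p2   [double negation]
= (~p4 | p4 | p2) & (~p4 | p3 | p2) & (~p3 | p4 | p2) & (~p3 | p3 | p2)   [distribute | over &]
= (~p4 | p3 | p2) & (~p3 | p4 | p2)   [simplify]

(~p4 | p3 | p2) & (~p3 | p4 | p2)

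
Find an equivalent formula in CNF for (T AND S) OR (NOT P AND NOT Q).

(T AND S) OR (NOT P AND NOT Q)
= (T OR NOT P) AND (T OR NOT Q) AND (S OR NOT P) AND (S OR NOT Q)

(T OR NOT P) AND (T OR NOT Q) AND (S OR NOT P) AND (S OR NOT Q)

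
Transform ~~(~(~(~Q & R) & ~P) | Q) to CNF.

~~(~(~(~Q & R) & ~P) | Q)
⇔ ~(~(~Q & R) & ~P) | Q   — double negation
⇔ ~~(~Q & R) | ~~P | Q   — De Morgan
⇔ (~Q & R) | ~~P | Q   — double negation
⇔ (~Q & R) | P | Q   — double negation
⇔ (~Q | P | Q) & (R | P | Q)   — distribute | over &
⇔ R | P | Q   — simplify

R | P | Q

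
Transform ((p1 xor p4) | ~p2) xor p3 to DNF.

(p1 & ~p4 & ~p3) | (~p1 & p4 & ~p3) | (~p2 & ~p3) | (~p1 & ~p4 & p2 & p3) | (p4 & p1 & p2 & p3)

((p1 xor p4) | ~p2) xor p3
⇔ (((p1 xor p4) | ~p2) & ~p3) | (~((p1 xor p4) | ~p2) & p3)   [expand xor]
⇔ (((p1 & ~p4) | (~p1 & p4) | ~p2) & ~p3) | (~((p1 xor p4) | ~p2) & p3)   [expand xor]
⇔ (((p1 & ~p4) | (~p1 & p4) | ~p2) & ~p3) | (~((p1 & ~p4) | (~p1 & p4) | ~p2) & p3)   [expand xor]
⇔ (((p1 & ~p4) | (~p1 & p4) | ~p2) & ~p3) | (~(p1 & ~p4) & ~(~p1 & p4) & ~~p2 & p3)   [De Morgan]
⇔ (((p1 & ~p4) | (~p1 & p4) | ~p2) & ~p3) | ((~p1 | ~~p4) & ~(~p1 & p4) & ~~p2 & p3)   [De Morgan]
⇔ (((p1 & ~p4) | (~p1 & p4) | ~p2) & ~p3) | ((~p1 | p4) & ~(~p1 & p4) & ~~p2 & p3)   [double negation]
⇔ (((p1 & ~p4) | (~p1 & p4) | ~p2) & ~p3) | ((~p1 | p4) & (~~p1 | ~p4) & ~~p2 & p3)   [De Morgan]
⇔ (((p1 & ~p4) | (~p1 & p4) | ~p2) & ~p3) | ((~p1 | p4) & (p1 | ~p4) & ~~p2 & p3)   [double negation]
⇔ (((p1 & ~p4) | (~p1 & p4) | ~p2) & ~p3) | ((~p1 | p4) & (p1 | ~p4) & p2 & p3)   [double negation]
⇔ (p1 & ~p4 & ~p3) | (~p1 & p4 & ~p3) | (~p2 & ~p3) | (~p1 & p1 & p2 & p3) | (~p1 & ~p4 & p2 & p3) | (p4 & p1 & p2 & p3) | (p4 & ~p4 & p2 & p3)   [distribute & over |]
⇔ (p1 & ~p4 & ~p3) | (~p1 & p4 & ~p3) | (~p2 & ~p3) | (~p1 & ~p4 & p2 & p3) | (p4 & p1 & p2 & p3)   [simplify]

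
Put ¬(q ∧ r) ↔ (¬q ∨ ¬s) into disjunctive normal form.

(q ∧ r ∧ s) ∨ ¬q ∨ (¬s ∧ ¬r)

¬(q ∧ r) ↔ (¬q ∨ ¬s)
≡ (¬(q ∧ r) → (¬q ∨ ¬s)) ∧ ((¬q ∨ ¬s) → ¬(q ∧ r))   [eliminate ↔]
≡ (¬¬(q ∧ r) ∨ ¬q ∨ ¬s) ∧ ((¬q ∨ ¬s) → ¬(q ∧ r))   [eliminate →]
≡ (¬¬(q ∧ r) ∨ ¬q ∨ ¬s) ∧ (¬(¬q ∨ ¬s) ∨ ¬(q ∧ r))   [eliminate →]
≡ ((q ∧ r) ∨ ¬q ∨ ¬s) ∧ (¬(¬q ∨ ¬s) ∨ ¬(q ∧ r))   [double negation]
≡ ((q ∧ r) ∨ ¬q ∨ ¬s) ∧ ((¬¬q ∧ ¬¬s) ∨ ¬(q ∧ r))   [De Morgan]
≡ ((q ∧ r) ∨ ¬q ∨ ¬s) ∧ ((q ∧ ¬¬s) ∨ ¬(q ∧ r))   [double negation]
≡ ((q ∧ r) ∨ ¬q ∨ ¬s) ∧ ((q ∧ s) ∨ ¬(q ∧ r))   [double negation]
≡ ((q ∧ r) ∨ ¬q ∨ ¬s) ∧ ((q ∧ s) ∨ ¬q ∨ ¬r)   [De Morgan]
≡ (q ∧ r ∧ q ∧ s) ∨ (q ∧ r ∧ ¬q) ∨ (q ∧ r ∧ ¬r) ∨ (¬q ∧ q ∧ s) ∨ (¬q ∧ ¬q) ∨ (¬q ∧ ¬r) ∨ (¬s ∧ q ∧ s) ∨ (¬s ∧ ¬q) ∨ (¬s ∧ ¬r)   [distribute ∧ over ∨]
≡ (q ∧ r ∧ s) ∨ ¬q ∨ (¬s ∧ ¬r)   [simplify]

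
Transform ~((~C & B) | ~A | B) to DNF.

~B & A

~((~C & B) | ~A | B)
= ~(~C & B) & ~~A & ~B   — De Morgan
= (~~C | ~B) & ~~A & ~B   — De Morgan
= (C | ~B) & ~~A & ~B   — double negation
= (C | ~B) & A & ~B   — double negation
= (C & A & ~B) | (~B & A & ~B)   — distribute & over |
= ~B & A   — simplify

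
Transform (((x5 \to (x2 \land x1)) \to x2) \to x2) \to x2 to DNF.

(((x5 \to (x2 \land x1)) \to x2) \to x2) \to x2
≡ \lnot (((x5 \to (x2 \land x1)) \to x2) \to x2) \lor x2   — eliminate \to
≡ \lnot (\lnot ((x5 \to (x2 \land x1)) \to x2) \lor x2) \lor x2   — eliminate \to
≡ \lnot (\lnot (\lnot (x5 \to (x2 \land x1)) \lor x2) \lor x2) \lor x2   — eliminate \to
≡ \lnot (\lnot (\lnot (\lnot x5 \lor (x2 \land x1)) \lor x2) \lor x2) \lor x2   — eliminate \to
≡ (\lnot \lnot (\lnot (\lnot x5 \lor (x2 \land x1)) \lor x2) \land \lnot x2) \lor x2   — De Morgan
≡ ((\lnot (\lnot x5 \lor (x2 \land x1)) \lor x2) \land \lnot x2) \lor x2   — double negation
≡ (((\lnot \lnot x5 \land \lnot (x2 \land x1)) \lor x2) \land \lnot x2) \lor x2   — De Morgan
≡ (((x5 \land \lnot (x2 \land x1)) \lor x2) \land \lnot x2) \lor x2   — double negation
≡ (((x5 \land (\lnot x2 \lor \lnot x1)) \lor x2) \land \lnot x2) \lor x2   — De Morgan
≡ (x5 \land \lnot x2 \land \lnot x2) \lor (x5 \land \lnot x1 \land \lnot x2) \lor (x2 \land \lnot x2) \lor x2   — distribute \land over \lor
≡ (x5 \land \lnot x2) \lor x2   — simplify

(x5 \land \lnot x2) \lor x2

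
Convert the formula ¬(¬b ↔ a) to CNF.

(¬b ∨ a) ∧ (¬a ∨ b)

¬(¬b ↔ a)
≡ ¬((¬b → a) ∧ (a → ¬b))   [eliminate ↔]
≡ ¬((¬¬b ∨ a) ∧ (a → ¬b))   [eliminate →]
≡ ¬((¬¬b ∨ a) ∧ (¬a ∨ ¬b))   [eliminate →]
≡ ¬(¬¬b ∨ a) ∨ ¬(¬a ∨ ¬b)   [De Morgan]
≡ (¬¬¬b ∧ ¬a) ∨ ¬(¬a ∨ ¬b)   [De Morgan]
≡ (¬b ∧ ¬a) ∨ ¬(¬a ∨ ¬b)   [double negation]
≡ (¬b ∧ ¬a) ∨ (¬¬a ∧ ¬¬b)   [De Morgan]
≡ (¬b ∧ ¬a) ∨ (a ∧ ¬¬b)   [double negation]
≡ (¬b ∧ ¬a) ∨ (a ∧ b)   [double negation]
≡ (¬b ∨ a) ∧ (¬b ∨ b) ∧ (¬a ∨ a) ∧ (¬a ∨ b)   [distribute ∨ over ∧]
≡ (¬b ∨ a) ∧ (¬a ∨ b)   [simplify]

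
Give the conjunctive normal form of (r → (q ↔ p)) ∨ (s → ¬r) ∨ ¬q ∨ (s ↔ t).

¬r ∨ ¬q ∨ p ∨ ¬s ∨ t

(r → (q ↔ p)) ∨ (s → ¬r) ∨ ¬q ∨ (s ↔ t)
= ¬r ∨ (q ↔ p) ∨ (s → ¬r) ∨ ¬q ∨ (s ↔ t)   [eliminate →]
= ¬r ∨ ((q → p) ∧ (p → q)) ∨ (s → ¬r) ∨ ¬q ∨ (s ↔ t)   [eliminate ↔]
= ¬r ∨ ((¬q ∨ p) ∧ (p → q)) ∨ (s → ¬r) ∨ ¬q ∨ (s ↔ t)   [eliminate →]
= ¬r ∨ ((¬q ∨ p) ∧ (¬p ∨ q)) ∨ (s → ¬r) ∨ ¬q ∨ (s ↔ t)   [eliminate →]
= ¬r ∨ ((¬q ∨ p) ∧ (¬p ∨ q)) ∨ ¬s ∨ ¬r ∨ ¬q ∨ (s ↔ t)   [eliminate →]
= ¬r ∨ ((¬q ∨ p) ∧ (¬p ∨ q)) ∨ ¬s ∨ ¬r ∨ ¬q ∨ ((s → t) ∧ (t → s))   [eliminate ↔]
= ¬r ∨ ((¬q ∨ p) ∧ (¬p ∨ q)) ∨ ¬s ∨ ¬r ∨ ¬q ∨ ((¬s ∨ t) ∧ (t → s))   [eliminate →]
= ¬r ∨ ((¬q ∨ p) ∧ (¬p ∨ q)) ∨ ¬s ∨ ¬r ∨ ¬q ∨ ((¬s ∨ t) ∧ (¬t ∨ s))   [eliminate →]
= (¬r ∨ ¬q ∨ p ∨ ¬s ∨ ¬r ∨ ¬q ∨ ¬s ∨ t) ∧ (¬r ∨ ¬q ∨ p ∨ ¬s ∨ ¬r ∨ ¬q ∨ ¬t ∨ s) ∧ (¬r ∨ ¬p ∨ q ∨ ¬s ∨ ¬r ∨ ¬q ∨ ¬s ∨ t) ∧ (¬r ∨ ¬p ∨ q ∨ ¬s ∨ ¬r ∨ ¬q ∨ ¬t ∨ s)   [distribute ∨ over ∧]
= ¬r ∨ ¬q ∨ p ∨ ¬s ∨ t   [simplify]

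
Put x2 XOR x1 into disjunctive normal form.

x2 XOR x1
⇔ (x2 AND NOT x1) OR (NOT x2 AND x1)   [expand XOR]

(x2 AND NOT x1) OR (NOT x2 AND x1)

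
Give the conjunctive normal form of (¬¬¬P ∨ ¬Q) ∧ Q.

(¬¬¬P ∨ ¬Q) ∧ Q
⇔ (¬P ∨ ¬Q) ∧ Q   [double negation]

(¬P ∨ ¬Q) ∧ Q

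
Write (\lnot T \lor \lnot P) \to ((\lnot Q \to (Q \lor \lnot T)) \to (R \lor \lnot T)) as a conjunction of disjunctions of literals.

(\lnot T \lor \lnot P) \to ((\lnot Q \to (Q \lor \lnot T)) \to (R \lor \lnot T))
⇔ \lnot (\lnot T \lor \lnot P) \lor ((\lnot Q \to (Q \lor \lnot T)) \to (R \lor \lnot T))   [eliminate \to]
⇔ \lnot (\lnot T \lor \lnot P) \lor \lnot (\lnot Q \to (Q \lor \lnot T)) \lor R \lor \lnot T   [eliminate \to]
⇔ \lnot (\lnot T \lor \lnot P) \lor \lnot (\lnot \lnot Q \lor Q \lor \lnot T) \lor R \lor \lnot T   [eliminate \to]
⇔ (\lnot \lnot T \land \lnot \lnot P) \lor \lnot (\lnot \lnot Q \lor Q \lor \lnot T) \lor R \lor \lnot T   [De Morgan]
⇔ (T \land \lnot \lnot P) \lor \lnot (\lnot \lnot Q \lor Q \lor \lnot T) \lor R \lor \lnot T   [double negation]
⇔ (T \land P) \lor \lnot (\lnot \lnot Q \lor Q \lor \lnot T) \lor R \lor \lnot T   [double negation]
⇔ (T \land P) \lor (\lnot \lnot \lnot Q \land \lnot Q \land \lnot \lnot T) \lor R \lor \lnot T   [De Morgan]
⇔ (T \land P) \lor (\lnot Q \land \lnot Q \land \lnot \lnot T) \lor R \lor \lnot T   [double negation]
⇔ (T \land P) \lor (\lnot Q \land \lnot Q \land T) \lor R \lor \lnot T   [double negation]
⇔ (T \lor \lnot Q \lor R \lor \lnot T) \land (T \lor \lnot Q \lor R \lor \lnot T) \land (T \lor T \lor R \lor \lnot T) \land (P \lor \lnot Q \lor R \lor \lnot T) \land (P \lor \lnot Q \lor R \lor \lnot T) \land (P \lor T \lor R \lor \lnot T)   [distribute \lor over \land]
⇔ P \lor \lnot Q \lor R \lor \lnot T   [simplify]

P \lor \lnot Q \lor R \lor \lnot T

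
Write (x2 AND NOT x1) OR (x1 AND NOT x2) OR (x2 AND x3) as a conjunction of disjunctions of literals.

(x2 AND NOT x1) OR (x1 AND NOT x2) OR (x2 AND x3)
⇔ (x2 OR x1 OR x2) AND (x2 OR x1 OR x3) AND (x2 OR NOT x2 OR x2) AND (x2 OR NOT x2 OR x3) AND (NOT x1 OR x1 OR x2) AND (NOT x1 OR x1 OR x3) AND (NOT x1 OR NOT x2 OR x2) AND (NOT x1 OR NOT x2 OR x3)   — distribute OR over AND
⇔ (x2 OR x1) AND (NOT x1 OR NOT x2 OR x3)   — simplify

(x2 OR x1) AND (NOT x1 OR NOT x2 OR x3)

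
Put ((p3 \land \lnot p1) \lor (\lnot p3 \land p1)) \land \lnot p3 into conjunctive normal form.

((p3 \land \lnot p1) \lor (\lnot p3 \land p1)) \land \lnot p3
= (p3 \lor \lnot p3) \land (p3 \lor p1) \land (\lnot p1 \lor \lnot p3) \land (\lnot p1 \lor p1) \land \lnot p3   [distribute \lor over \land]
= (p3 \lor p1) \land \lnot p3   [simplify]

(p3 \lor p1) \land \lnot p3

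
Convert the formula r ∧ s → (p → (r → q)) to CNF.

r ∧ s → (p → (r → q))
⇔ ¬(r ∧ s) ∨ (p → (r → q))   — eliminate →
⇔ ¬(r ∧ s) ∨ ¬p ∨ (r → q)   — eliminate →
⇔ ¬(r ∧ s) ∨ ¬p ∨ ¬r ∨ q   — eliminate →
⇔ ¬r ∨ ¬s ∨ ¬p ∨ ¬r ∨ q   — De Morgan
⇔ ¬r ∨ ¬s ∨ ¬p ∨ q   — simplify

¬r ∨ ¬s ∨ ¬p ∨ q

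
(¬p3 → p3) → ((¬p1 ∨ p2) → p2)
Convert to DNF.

¬p3 ∨ (p1 ∧ ¬p2) ∨ p2

(¬p3 → p3) → ((¬p1 ∨ p2) → p2)
≡ ¬(¬p3 → p3) ∨ ((¬p1 ∨ p2) → p2)
≡ ¬(¬¬p3 ∨ p3) ∨ ((¬p1 ∨ p2) → p2)
≡ ¬(¬¬p3 ∨ p3) ∨ ¬(¬p1 ∨ p2) ∨ p2
≡ (¬¬¬p3 ∧ ¬p3) ∨ ¬(¬p1 ∨ p2) ∨ p2
≡ (¬p3 ∧ ¬p3) ∨ ¬(¬p1 ∨ p2) ∨ p2
≡ (¬p3 ∧ ¬p3) ∨ (¬¬p1 ∧ ¬p2) ∨ p2
≡ (¬p3 ∧ ¬p3) ∨ (p1 ∧ ¬p2) ∨ p2
≡ ¬p3 ∨ (p1 ∧ ¬p2) ∨ p2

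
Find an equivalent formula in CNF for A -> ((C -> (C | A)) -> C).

~A | C

A -> ((C -> (C | A)) -> C)
≡ ~A | ((C -> (C | A)) -> C)
≡ ~A | ~(C -> (C | A)) | C
≡ ~A | ~(~C | C | A) | C
≡ ~A | (~~C & ~C & ~A) | C
≡ ~A | (C & ~C & ~A) | C
≡ (~A | C | C) & (~A | ~C | C) & (~A | ~A | C)
≡ ~A | C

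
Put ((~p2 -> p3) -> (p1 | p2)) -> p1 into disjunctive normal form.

((~p2 -> p3) -> (p1 | p2)) -> p1
≡ ~((~p2 -> p3) -> (p1 | p2)) | p1   (eliminate ->)
≡ ~(~(~p2 -> p3) | p1 | p2) | p1   (eliminate ->)
≡ ~(~(~~p2 | p3) | p1 | p2) | p1   (eliminate ->)
≡ (~~(~~p2 | p3) & ~p1 & ~p2) | p1   (De Morgan)
≡ ((~~p2 | p3) & ~p1 & ~p2) | p1   (double negation)
≡ ((p2 | p3) & ~p1 & ~p2) | p1   (double negation)
≡ (p2 & ~p1 & ~p2) | (p3 & ~p1 & ~p2) | p1   (distribute & over |)
≡ (p3 & ~p1 & ~p2) | p1   (simplify)

(p3 & ~p1 & ~p2) | p1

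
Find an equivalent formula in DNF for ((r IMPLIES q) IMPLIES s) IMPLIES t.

((r IMPLIES q) IMPLIES s) IMPLIES t
≡ NOT ((r IMPLIES q) IMPLIES s) OR t   (eliminate IMPLIES)
≡ NOT (NOT (r IMPLIES q) OR s) OR t   (eliminate IMPLIES)
≡ NOT (NOT (NOT r OR q) OR s) OR t   (eliminate IMPLIES)
≡ (NOT NOT (NOT r OR q) AND NOT s) OR t   (De Morgan)
≡ ((NOT r OR q) AND NOT s) OR t   (double negation)
≡ (NOT r AND NOT s) OR (q AND NOT s) OR t   (distribute AND over OR)

(NOT r AND NOT s) OR (q AND NOT s) OR t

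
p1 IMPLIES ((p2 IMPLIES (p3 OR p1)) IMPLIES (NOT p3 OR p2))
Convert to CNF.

NOT p1 OR p2 OR NOT p3

p1 IMPLIES ((p2 IMPLIES (p3 OR p1)) IMPLIES (NOT p3 OR p2))
= NOT p1 OR ((p2 IMPLIES (p3 OR p1)) IMPLIES (NOT p3 OR p2))
= NOT p1 OR NOT (p2 IMPLIES (p3 OR p1)) OR NOT p3 OR p2
= NOT p1 OR NOT (NOT p2 OR p3 OR p1) OR NOT p3 OR p2
= NOT p1 OR (NOT NOT p2 AND NOT p3 AND NOT p1) OR NOT p3 OR p2
= NOT p1 OR (p2 AND NOT p3 AND NOT p1) OR NOT p3 OR p2
= (NOT p1 OR p2 OR NOT p3 OR p2) AND (NOT p1 OR NOT p3 OR NOT p3 OR p2) AND (NOT p1 OR NOT p1 OR NOT p3 OR p2)
= NOT p1 OR p2 OR NOT p3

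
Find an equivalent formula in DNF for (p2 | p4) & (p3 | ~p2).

(p2 | p4) & (p3 | ~p2)
= (p2 & p3) | (p2 & ~p2) | (p4 & p3) | (p4 & ~p2)
= (p2 & p3) | (p4 & p3) | (p4 & ~p2)

(p2 & p3) | (p4 & p3) | (p4 & ~p2)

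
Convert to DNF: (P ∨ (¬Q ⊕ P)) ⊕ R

(P ∨ (¬Q ⊕ P)) ⊕ R
≡ ((P ∨ (¬Q ⊕ P)) ∧ ¬R) ∨ (¬(P ∨ (¬Q ⊕ P)) ∧ R)   [expand ⊕]
≡ ((P ∨ (¬Q ∧ ¬P) ∨ (¬¬Q ∧ P)) ∧ ¬R) ∨ (¬(P ∨ (¬Q ⊕ P)) ∧ R)   [expand ⊕]
≡ ((P ∨ (¬Q ∧ ¬P) ∨ (¬¬Q ∧ P)) ∧ ¬R) ∨ (¬(P ∨ (¬Q ∧ ¬P) ∨ (¬¬Q ∧ P)) ∧ R)   [expand ⊕]
≡ ((P ∨ (¬Q ∧ ¬P) ∨ (Q ∧ P)) ∧ ¬R) ∨ (¬(P ∨ (¬Q ∧ ¬P) ∨ (¬¬Q ∧ P)) ∧ R)   [double negation]
≡ ((P ∨ (¬Q ∧ ¬P) ∨ (Q ∧ P)) ∧ ¬R) ∨ (¬P ∧ ¬(¬Q ∧ ¬P) ∧ ¬(¬¬Q ∧ P) ∧ R)   [De Morgan]
≡ ((P ∨ (¬Q ∧ ¬P) ∨ (Q ∧ P)) ∧ ¬R) ∨ (¬P ∧ (¬¬Q ∨ ¬¬P) ∧ ¬(¬¬Q ∧ P) ∧ R)   [De Morgan]
≡ ((P ∨ (¬Q ∧ ¬P) ∨ (Q ∧ P)) ∧ ¬R) ∨ (¬P ∧ (Q ∨ ¬¬P) ∧ ¬(¬¬Q ∧ P) ∧ R)   [double negation]
≡ ((P ∨ (¬Q ∧ ¬P) ∨ (Q ∧ P)) ∧ ¬R) ∨ (¬P ∧ (Q ∨ P) ∧ ¬(¬¬Q ∧ P) ∧ R)   [double negation]
≡ ((P ∨ (¬Q ∧ ¬P) ∨ (Q ∧ P)) ∧ ¬R) ∨ (¬P ∧ (Q ∨ P) ∧ (¬¬¬Q ∨ ¬P) ∧ R)   [De Morgan]
≡ ((P ∨ (¬Q ∧ ¬P) ∨ (Q ∧ P)) ∧ ¬R) ∨ (¬P ∧ (Q ∨ P) ∧ (¬Q ∨ ¬P) ∧ R)   [double negation]
≡ (P ∧ ¬R) ∨ (¬Q ∧ ¬P ∧ ¬R) ∨ (Q ∧ P ∧ ¬R) ∨ (¬P ∧ Q ∧ ¬Q ∧ R) ∨ (¬P ∧ Q ∧ ¬P ∧ R) ∨ (¬P ∧ P ∧ ¬Q ∧ R) ∨ (¬P ∧ P ∧ ¬P ∧ R)   [distribute ∧ over ∨]
≡ (P ∧ ¬R) ∨ (¬Q ∧ ¬P ∧ ¬R) ∨ (¬P ∧ Q ∧ R)   [simplify]

(P ∧ ¬R) ∨ (¬Q ∧ ¬P ∧ ¬R) ∨ (¬P ∧ Q ∧ R)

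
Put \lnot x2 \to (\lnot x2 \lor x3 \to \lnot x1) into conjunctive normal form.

x2 \lor \lnot x1

\lnot x2 \to (\lnot x2 \lor x3 \to \lnot x1)
≡ \lnot \lnot x2 \lor (\lnot x2 \lor x3 \to \lnot x1)   [eliminate \to]
≡ \lnot \lnot x2 \lor \lnot (\lnot x2 \lor x3) \lor \lnot x1   [eliminate \to]
≡ x2 \lor \lnot (\lnot x2 \lor x3) \lor \lnot x1   [double negation]
≡ x2 \lor \lnot \lnot x2 \land \lnot x3 \lor \lnot x1   [De Morgan]
≡ x2 \lor x2 \land \lnot x3 \lor \lnot x1   [double negation]
≡ (x2 \lor x2 \lor \lnot x1) \land (x2 \lor \lnot x3 \lor \lnot x1)   [distribute \lor over \land]
≡ x2 \lor \lnot x1   [simplify]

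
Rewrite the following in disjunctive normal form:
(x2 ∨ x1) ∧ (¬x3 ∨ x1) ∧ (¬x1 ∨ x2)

(x2 ∧ ¬x3) ∨ (x2 ∧ x1)

(x2 ∨ x1) ∧ (¬x3 ∨ x1) ∧ (¬x1 ∨ x2)
⇔ (x2 ∧ ¬x3 ∧ ¬x1) ∨ (x2 ∧ ¬x3 ∧ x2) ∨ (x2 ∧ x1 ∧ ¬x1) ∨ (x2 ∧ x1 ∧ x2) ∨ (x1 ∧ ¬x3 ∧ ¬x1) ∨ (x1 ∧ ¬x3 ∧ x2) ∨ (x1 ∧ x1 ∧ ¬x1) ∨ (x1 ∧ x1 ∧ x2)   [distribute ∧ over ∨]
⇔ (x2 ∧ ¬x3) ∨ (x2 ∧ x1)   [simplify]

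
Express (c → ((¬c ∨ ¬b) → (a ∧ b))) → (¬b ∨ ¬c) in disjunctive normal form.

¬b ∨ ¬c

(c → ((¬c ∨ ¬b) → (a ∧ b))) → (¬b ∨ ¬c)
= ¬(c → ((¬c ∨ ¬b) → (a ∧ b))) ∨ ¬b ∨ ¬c   [eliminate →]
= ¬(¬c ∨ ((¬c ∨ ¬b) → (a ∧ b))) ∨ ¬b ∨ ¬c   [eliminate →]
= ¬(¬c ∨ ¬(¬c ∨ ¬b) ∨ (a ∧ b)) ∨ ¬b ∨ ¬c   [eliminate →]
= (¬¬c ∧ ¬¬(¬c ∨ ¬b) ∧ ¬(a ∧ b)) ∨ ¬b ∨ ¬c   [De Morgan]
= (c ∧ ¬¬(¬c ∨ ¬b) ∧ ¬(a ∧ b)) ∨ ¬b ∨ ¬c   [double negation]
= (c ∧ (¬c ∨ ¬b) ∧ ¬(a ∧ b)) ∨ ¬b ∨ ¬c   [double negation]
= (c ∧ (¬c ∨ ¬b) ∧ (¬a ∨ ¬b)) ∨ ¬b ∨ ¬c   [De Morgan]
= (c ∧ ¬c ∧ ¬a) ∨ (c ∧ ¬c ∧ ¬b) ∨ (c ∧ ¬b ∧ ¬a) ∨ (c ∧ ¬b ∧ ¬b) ∨ ¬b ∨ ¬c   [distribute ∧ over ∨]
= ¬b ∨ ¬c   [simplify]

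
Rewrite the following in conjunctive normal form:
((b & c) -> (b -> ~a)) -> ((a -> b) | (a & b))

((b & c) -> (b -> ~a)) -> ((a -> b) | (a & b))
⇔ ~((b & c) -> (b -> ~a)) | (a -> b) | (a & b)   [eliminate ->]
⇔ ~(~(b & c) | (b -> ~a)) | (a -> b) | (a & b)   [eliminate ->]
⇔ ~(~(b & c) | ~b | ~a) | (a -> b) | (a & b)   [eliminate ->]
⇔ ~(~(b & c) | ~b | ~a) | ~a | b | (a & b)   [eliminate ->]
⇔ (~~(b & c) & ~~b & ~~a) | ~a | b | (a & b)   [De Morgan]
⇔ (b & c & ~~b & ~~a) | ~a | b | (a & b)   [double negation]
⇔ (b & c & b & ~~a) | ~a | b | (a & b)   [double negation]
⇔ (b & c & b & a) | ~a | b | (a & b)   [double negation]
⇔ (b | ~a | b | a) & (b | ~a | b | b) & (c | ~a | b | a) & (c | ~a | b | b) & (b | ~a | b | a) & (b | ~a | b | b) & (a | ~a | b | a) & (a | ~a | b | b)   [distribute | over &]
⇔ b | ~a   [simplify]

b | ~a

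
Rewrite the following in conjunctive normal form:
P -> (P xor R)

P -> (P xor R)
= ~P | (P xor R)   — eliminate ->
= ~P | ((P | R) & ~(P & R))   — expand xor
= ~P | ((P | R) & (~P | ~R))   — De Morgan
= (~P | P | R) & (~P | ~P | ~R)   — distribute | over &
= ~P | ~R   — simplify

~P | ~R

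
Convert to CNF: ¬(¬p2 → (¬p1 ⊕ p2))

¬p2 ∧ (p1 ∨ p2)

¬(¬p2 → (¬p1 ⊕ p2))
≡ ¬(¬¬p2 ∨ (¬p1 ⊕ p2))   — eliminate →
≡ ¬(¬¬p2 ∨ ((¬p1 ∨ p2) ∧ ¬(¬p1 ∧ p2)))   — expand ⊕
≡ ¬¬¬p2 ∧ ¬((¬p1 ∨ p2) ∧ ¬(¬p1 ∧ p2))   — De Morgan
≡ ¬p2 ∧ ¬((¬p1 ∨ p2) ∧ ¬(¬p1 ∧ p2))   — double negation
≡ ¬p2 ∧ (¬(¬p1 ∨ p2) ∨ ¬¬(¬p1 ∧ p2))   — De Morgan
≡ ¬p2 ∧ ((¬¬p1 ∧ ¬p2) ∨ ¬¬(¬p1 ∧ p2))   — De Morgan
≡ ¬p2 ∧ ((p1 ∧ ¬p2) ∨ ¬¬(¬p1 ∧ p2))   — double negation
≡ ¬p2 ∧ ((p1 ∧ ¬p2) ∨ (¬p1 ∧ p2))   — double negation
≡ ¬p2 ∧ (p1 ∨ ¬p1) ∧ (p1 ∨ p2) ∧ (¬p2 ∨ ¬p1) ∧ (¬p2 ∨ p2)   — distribute ∨ over ∧
≡ ¬p2 ∧ (p1 ∨ p2)   — simplify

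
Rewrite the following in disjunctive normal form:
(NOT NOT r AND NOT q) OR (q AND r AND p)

(r AND NOT q) OR (q AND r AND p)

(NOT NOT r AND NOT q) OR (q AND r AND p)
= (r AND NOT q) OR (q AND r AND p)   [double negation]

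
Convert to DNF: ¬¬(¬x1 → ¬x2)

x1 ∨ ¬x2

¬¬(¬x1 → ¬x2)
⇔ ¬¬(¬¬x1 ∨ ¬x2)   (eliminate →)
⇔ ¬¬x1 ∨ ¬x2   (double negation)
⇔ x1 ∨ ¬x2   (double negation)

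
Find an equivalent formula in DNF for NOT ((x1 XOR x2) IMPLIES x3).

(x1 AND NOT x2 AND NOT x3) OR (NOT x1 AND x2 AND NOT x3)

NOT ((x1 XOR x2) IMPLIES x3)
≡ NOT (NOT (x1 XOR x2) OR x3)   — eliminate IMPLIES
≡ NOT (NOT ((x1 AND NOT x2) OR (NOT x1 AND x2)) OR x3)   — expand XOR
≡ NOT NOT ((x1 AND NOT x2) OR (NOT x1 AND x2)) AND NOT x3   — De Morgan
≡ ((x1 AND NOT x2) OR (NOT x1 AND x2)) AND NOT x3   — double negation
≡ (x1 AND NOT x2 AND NOT x3) OR (NOT x1 AND x2 AND NOT x3)   — distribute AND over OR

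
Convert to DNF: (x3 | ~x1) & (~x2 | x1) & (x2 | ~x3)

(x3 & x1 & x2) | (~x1 & ~x2 & ~x3)

(x3 | ~x1) & (~x2 | x1) & (x2 | ~x3)
≡ (x3 & ~x2 & x2) | (x3 & ~x2 & ~x3) | (x3 & x1 & x2) | (x3 & x1 & ~x3) | (~x1 & ~x2 & x2) | (~x1 & ~x2 & ~x3) | (~x1 & x1 & x2) | (~x1 & x1 & ~x3)   [distribute & over |]
≡ (x3 & x1 & x2) | (~x1 & ~x2 & ~x3)   [simplify]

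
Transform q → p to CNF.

¬q ∨ p

q → p
≡ ¬q ∨ p   (eliminate →)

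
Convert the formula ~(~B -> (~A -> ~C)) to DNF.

~(~B -> (~A -> ~C))
⇔ ~(~~B | (~A -> ~C))   — eliminate ->
⇔ ~(~~B | ~~A | ~C)   — eliminate ->
⇔ ~~~B & ~~~A & ~~C   — De Morgan
⇔ ~B & ~~~A & ~~C   — double negation
⇔ ~B & ~A & ~~C   — double negation
⇔ ~B & ~A & C   — double negation

~B & ~A & C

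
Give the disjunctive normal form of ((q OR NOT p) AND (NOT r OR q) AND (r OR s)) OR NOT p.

(q AND r) OR (q AND s) OR NOT p

((q OR NOT p) AND (NOT r OR q) AND (r OR s)) OR NOT p
⇔ (q AND NOT r AND r) OR (q AND NOT r AND s) OR (q AND q AND r) OR (q AND q AND s) OR (NOT p AND NOT r AND r) OR (NOT p AND NOT r AND s) OR (NOT p AND q AND r) OR (NOT p AND q AND s) OR NOT p   [distribute AND over OR]
⇔ (q AND r) OR (q AND s) OR NOT p   [simplify]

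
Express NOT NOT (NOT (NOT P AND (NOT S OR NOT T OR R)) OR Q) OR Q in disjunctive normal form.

P OR (S AND T AND NOT R) OR Q

NOT NOT (NOT (NOT P AND (NOT S OR NOT T OR R)) OR Q) OR Q
⇔ NOT (NOT P AND (NOT S OR NOT T OR R)) OR Q OR Q   (double negation)
⇔ NOT NOT P OR NOT (NOT S OR NOT T OR R) OR Q OR Q   (De Morgan)
⇔ P OR NOT (NOT S OR NOT T OR R) OR Q OR Q   (double negation)
⇔ P OR (NOT NOT S AND NOT NOT T AND NOT R) OR Q OR Q   (De Morgan)
⇔ P OR (S AND NOT NOT T AND NOT R) OR Q OR Q   (double negation)
⇔ P OR (S AND T AND NOT R) OR Q OR Q   (double negation)
⇔ P OR (S AND T AND NOT R) OR Q   (simplify)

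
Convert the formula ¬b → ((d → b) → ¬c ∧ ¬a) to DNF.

¬b → ((d → b) → ¬c ∧ ¬a)
⇔ ¬¬b ∨ ((d → b) → ¬c ∧ ¬a)   [eliminate →]
⇔ ¬¬b ∨ ¬(d → b) ∨ ¬c ∧ ¬a   [eliminate →]
⇔ ¬¬b ∨ ¬(¬d ∨ b) ∨ ¬c ∧ ¬a   [eliminate →]
⇔ b ∨ ¬(¬d ∨ b) ∨ ¬c ∧ ¬a   [double negation]
⇔ b ∨ ¬¬d ∧ ¬b ∨ ¬c ∧ ¬a   [De Morgan]
⇔ b ∨ d ∧ ¬b ∨ ¬c ∧ ¬a   [double negation]

b ∨ d ∧ ¬b ∨ ¬c ∧ ¬a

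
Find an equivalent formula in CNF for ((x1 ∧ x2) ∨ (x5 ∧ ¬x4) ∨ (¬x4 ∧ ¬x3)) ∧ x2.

((x1 ∧ x2) ∨ (x5 ∧ ¬x4) ∨ (¬x4 ∧ ¬x3)) ∧ x2
= (x1 ∨ x5 ∨ ¬x4) ∧ (x1 ∨ x5 ∨ ¬x3) ∧ (x1 ∨ ¬x4 ∨ ¬x4) ∧ (x1 ∨ ¬x4 ∨ ¬x3) ∧ (x2 ∨ x5 ∨ ¬x4) ∧ (x2 ∨ x5 ∨ ¬x3) ∧ (x2 ∨ ¬x4 ∨ ¬x4) ∧ (x2 ∨ ¬x4 ∨ ¬x3) ∧ x2   [distribute ∨ over ∧]
= (x1 ∨ x5 ∨ ¬x3) ∧ (x1 ∨ ¬x4) ∧ x2   [simplify]

(x1 ∨ x5 ∨ ¬x3) ∧ (x1 ∨ ¬x4) ∧ x2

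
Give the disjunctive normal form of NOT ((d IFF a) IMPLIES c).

(NOT d AND NOT a AND NOT c) OR (a AND d AND NOT c)

NOT ((d IFF a) IMPLIES c)
≡ NOT (NOT (d IFF a) OR c)   [eliminate IMPLIES]
≡ NOT (NOT ((d IMPLIES a) AND (a IMPLIES d)) OR c)   [eliminate IFF]
≡ NOT (NOT ((NOT d OR a) AND (a IMPLIES d)) OR c)   [eliminate IMPLIES]
≡ NOT (NOT ((NOT d OR a) AND (NOT a OR d)) OR c)   [eliminate IMPLIES]
≡ NOT NOT ((NOT d OR a) AND (NOT a OR d)) AND NOT c   [De Morgan]
≡ (NOT d OR a) AND (NOT a OR d) AND NOT c   [double negation]
≡ (NOT d AND NOT a AND NOT c) OR (NOT d AND d AND NOT c) OR (a AND NOT a AND NOT c) OR (a AND d AND NOT c)   [distribute AND over OR]
≡ (NOT d AND NOT a AND NOT c) OR (a AND d AND NOT c)   [simplify]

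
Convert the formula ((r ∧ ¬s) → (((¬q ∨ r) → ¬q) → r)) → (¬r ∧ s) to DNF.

¬r ∧ s

((r ∧ ¬s) → (((¬q ∨ r) → ¬q) → r)) → (¬r ∧ s)
⇔ ¬((r ∧ ¬s) → (((¬q ∨ r) → ¬q) → r)) ∨ (¬r ∧ s)   — eliminate →
⇔ ¬(¬(r ∧ ¬s) ∨ (((¬q ∨ r) → ¬q) → r)) ∨ (¬r ∧ s)   — eliminate →
⇔ ¬(¬(r ∧ ¬s) ∨ ¬((¬q ∨ r) → ¬q) ∨ r) ∨ (¬r ∧ s)   — eliminate →
⇔ ¬(¬(r ∧ ¬s) ∨ ¬(¬(¬q ∨ r) ∨ ¬q) ∨ r) ∨ (¬r ∧ s)   — eliminate →
⇔ (¬¬(r ∧ ¬s) ∧ ¬¬(¬(¬q ∨ r) ∨ ¬q) ∧ ¬r) ∨ (¬r ∧ s)   — De Morgan
⇔ (r ∧ ¬s ∧ ¬¬(¬(¬q ∨ r) ∨ ¬q) ∧ ¬r) ∨ (¬r ∧ s)   — double negation
⇔ (r ∧ ¬s ∧ (¬(¬q ∨ r) ∨ ¬q) ∧ ¬r) ∨ (¬r ∧ s)   — double negation
⇔ (r ∧ ¬s ∧ ((¬¬q ∧ ¬r) ∨ ¬q) ∧ ¬r) ∨ (¬r ∧ s)   — De Morgan
⇔ (r ∧ ¬s ∧ ((q ∧ ¬r) ∨ ¬q) ∧ ¬r) ∨ (¬r ∧ s)   — double negation
⇔ (r ∧ ¬s ∧ q ∧ ¬r ∧ ¬r) ∨ (r ∧ ¬s ∧ ¬q ∧ ¬r) ∨ (¬r ∧ s)   — distribute ∧ over ∨
⇔ ¬r ∧ s   — simplify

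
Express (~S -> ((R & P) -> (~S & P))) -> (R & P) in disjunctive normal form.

(~S -> ((R & P) -> (~S & P))) -> (R & P)
= ~(~S -> ((R & P) -> (~S & P))) | (R & P)
= ~(~~S | ((R & P) -> (~S & P))) | (R & P)
= ~(~~S | ~(R & P) | (~S & P)) | (R & P)
= (~~~S & ~~(R & P) & ~(~S & P)) | (R & P)
= (~S & ~~(R & P) & ~(~S & P)) | (R & P)
= (~S & R & P & ~(~S & P)) | (R & P)
= (~S & R & P & (~~S | ~P)) | (R & P)
= (~S & R & P & (S | ~P)) | (R & P)
= (~S & R & P & S) | (~S & R & P & ~P) | (R & P)
= R & P

R & P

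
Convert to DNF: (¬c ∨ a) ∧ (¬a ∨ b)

(¬c ∨ a) ∧ (¬a ∨ b)
⇔ (¬c ∧ ¬a) ∨ (¬c ∧ b) ∨ (a ∧ ¬a) ∨ (a ∧ b)   — distribute ∧ over ∨
⇔ (¬c ∧ ¬a) ∨ (¬c ∧ b) ∨ (a ∧ b)   — simplify

(¬c ∧ ¬a) ∨ (¬c ∧ b) ∨ (a ∧ b)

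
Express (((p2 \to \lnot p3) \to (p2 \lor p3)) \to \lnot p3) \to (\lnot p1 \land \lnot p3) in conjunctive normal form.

p3 \lor \lnot p1

(((p2 \to \lnot p3) \to (p2 \lor p3)) \to \lnot p3) \to (\lnot p1 \land \lnot p3)
⇔ \lnot (((p2 \to \lnot p3) \to (p2 \lor p3)) \to \lnot p3) \lor (\lnot p1 \land \lnot p3)   [eliminate \to]
⇔ \lnot (\lnot ((p2 \to \lnot p3) \to (p2 \lor p3)) \lor \lnot p3) \lor (\lnot p1 \land \lnot p3)   [eliminate \to]
⇔ \lnot (\lnot (\lnot (p2 \to \lnot p3) \lor p2 \lor p3) \lor \lnot p3) \lor (\lnot p1 \land \lnot p3)   [eliminate \to]
⇔ \lnot (\lnot (\lnot (\lnot p2 \lor \lnot p3) \lor p2 \lor p3) \lor \lnot p3) \lor (\lnot p1 \land \lnot p3)   [eliminate \to]
⇔ (\lnot \lnot (\lnot (\lnot p2 \lor \lnot p3) \lor p2 \lor p3) \land \lnot \lnot p3) \lor (\lnot p1 \land \lnot p3)   [De Morgan]
⇔ ((\lnot (\lnot p2 \lor \lnot p3) \lor p2 \lor p3) \land \lnot \lnot p3) \lor (\lnot p1 \land \lnot p3)   [double negation]
⇔ (((\lnot \lnot p2 \land \lnot \lnot p3) \lor p2 \lor p3) \land \lnot \lnot p3) \lor (\lnot p1 \land \lnot p3)   [De Morgan]
⇔ (((p2 \land \lnot \lnot p3) \lor p2 \lor p3) \land \lnot \lnot p3) \lor (\lnot p1 \land \lnot p3)   [double negation]
⇔ (((p2 \land p3) \lor p2 \lor p3) \land \lnot \lnot p3) \lor (\lnot p1 \land \lnot p3)   [double negation]
⇔ (((p2 \land p3) \lor p2 \lor p3) \land p3) \lor (\lnot p1 \land \lnot p3)   [double negation]
⇔ (p2 \lor p2 \lor p3 \lor \lnot p1) \land (p2 \lor p2 \lor p3 \lor \lnot p3) \land (p3 \lor p2 \lor p3 \lor \lnot p1) \land (p3 \lor p2 \lor p3 \lor \lnot p3) \land (p3 \lor \lnot p1) \land (p3 \lor \lnot p3)   [distribute \lor over \land]
⇔ p3 \lor \lnot p1   [simplify]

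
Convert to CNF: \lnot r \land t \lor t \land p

\lnot r \land t \lor t \land p
⇔ (\lnot r \lor t) \land (\lnot r \lor p) \land (t \lor t) \land (t \lor p)   (distribute \lor over \land)
⇔ (\lnot r \lor p) \land t   (simplify)

(\lnot r \lor p) \land t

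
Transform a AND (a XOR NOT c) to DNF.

a AND c

a AND (a XOR NOT c)
≡ a AND ((a AND NOT NOT c) OR (NOT a AND NOT c))   [expand XOR]
≡ a AND ((a AND c) OR (NOT a AND NOT c))   [double negation]
≡ (a AND a AND c) OR (a AND NOT a AND NOT c)   [distribute AND over OR]
≡ a AND c   [simplify]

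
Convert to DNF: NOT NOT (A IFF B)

(NOT A AND NOT B) OR (B AND A)

NOT NOT (A IFF B)
≡ NOT NOT ((A IMPLIES B) AND (B IMPLIES A))   [eliminate IFF]
≡ NOT NOT ((NOT A OR B) AND (B IMPLIES A))   [eliminate IMPLIES]
≡ NOT NOT ((NOT A OR B) AND (NOT B OR A))   [eliminate IMPLIES]
≡ (NOT A OR B) AND (NOT B OR A)   [double negation]
≡ (NOT A AND NOT B) OR (NOT A AND A) OR (B AND NOT B) OR (B AND A)   [distribute AND over OR]
≡ (NOT A AND NOT B) OR (B AND A)   [simplify]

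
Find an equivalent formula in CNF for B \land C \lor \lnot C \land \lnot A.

(B \lor \lnot C) \land (B \lor \lnot A) \land (C \lor \lnot A)

B \land C \lor \lnot C \land \lnot A
⇔ (B \lor \lnot C) \land (B \lor \lnot A) \land (C \lor \lnot C) \land (C \lor \lnot A)   [distribute \lor over \land]
⇔ (B \lor \lnot C) \land (B \lor \lnot A) \land (C \lor \lnot A)   [simplify]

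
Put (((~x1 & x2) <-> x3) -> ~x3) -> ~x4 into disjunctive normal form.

(((~x1 & x2) <-> x3) -> ~x3) -> ~x4
⇔ ~(((~x1 & x2) <-> x3) -> ~x3) | ~x4   [eliminate ->]
⇔ ~(~((~x1 & x2) <-> x3) | ~x3) | ~x4   [eliminate ->]
⇔ ~(~(((~x1 & x2) -> x3) & (x3 -> (~x1 & x2))) | ~x3) | ~x4   [eliminate <->]
⇔ ~(~((~(~x1 & x2) | x3) & (x3 -> (~x1 & x2))) | ~x3) | ~x4   [eliminate ->]
⇔ ~(~((~(~x1 & x2) | x3) & (~x3 | (~x1 & x2))) | ~x3) | ~x4   [eliminate ->]
⇔ (~~((~(~x1 & x2) | x3) & (~x3 | (~x1 & x2))) & ~~x3) | ~x4   [De Morgan]
⇔ ((~(~x1 & x2) | x3) & (~x3 | (~x1 & x2)) & ~~x3) | ~x4   [double negation]
⇔ ((~~x1 | ~x2 | x3) & (~x3 | (~x1 & x2)) & ~~x3) | ~x4   [De Morgan]
⇔ ((x1 | ~x2 | x3) & (~x3 | (~x1 & x2)) & ~~x3) | ~x4   [double negation]
⇔ ((x1 | ~x2 | x3) & (~x3 | (~x1 & x2)) & x3) | ~x4   [double negation]
⇔ (x1 & ~x3 & x3) | (x1 & ~x1 & x2 & x3) | (~x2 & ~x3 & x3) | (~x2 & ~x1 & x2 & x3) | (x3 & ~x3 & x3) | (x3 & ~x1 & x2 & x3) | ~x4   [distribute & over |]
⇔ (x3 & ~x1 & x2) | ~x4   [simplify]

(x3 & ~x1 & x2) | ~x4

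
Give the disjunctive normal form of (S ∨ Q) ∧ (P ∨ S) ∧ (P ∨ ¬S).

(S ∧ P) ∨ (Q ∧ P)

(S ∨ Q) ∧ (P ∨ S) ∧ (P ∨ ¬S)
≡ (S ∧ P ∧ P) ∨ (S ∧ P ∧ ¬S) ∨ (S ∧ S ∧ P) ∨ (S ∧ S ∧ ¬S) ∨ (Q ∧ P ∧ P) ∨ (Q ∧ P ∧ ¬S) ∨ (Q ∧ S ∧ P) ∨ (Q ∧ S ∧ ¬S)   [distribute ∧ over ∨]
≡ (S ∧ P) ∨ (Q ∧ P)   [simplify]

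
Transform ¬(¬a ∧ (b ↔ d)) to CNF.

¬(¬a ∧ (b ↔ d))
≡ ¬(¬a ∧ (b → d) ∧ (d → b))   [eliminate ↔]
≡ ¬(¬a ∧ (¬b ∨ d) ∧ (d → b))   [eliminate →]
≡ ¬(¬a ∧ (¬b ∨ d) ∧ (¬d ∨ b))   [eliminate →]
≡ ¬¬a ∨ ¬(¬b ∨ d) ∨ ¬(¬d ∨ b)   [De Morgan]
≡ a ∨ ¬(¬b ∨ d) ∨ ¬(¬d ∨ b)   [double negation]
≡ a ∨ ¬¬b ∧ ¬d ∨ ¬(¬d ∨ b)   [De Morgan]
≡ a ∨ b ∧ ¬d ∨ ¬(¬d ∨ b)   [double negation]
≡ a ∨ b ∧ ¬d ∨ ¬¬d ∧ ¬b   [De Morgan]
≡ a ∨ b ∧ ¬d ∨ d ∧ ¬b   [double negation]
≡ (a ∨ b ∨ d) ∧ (a ∨ b ∨ ¬b) ∧ (a ∨ ¬d ∨ d) ∧ (a ∨ ¬d ∨ ¬b)   [distribute ∨ over ∧]
≡ (a ∨ b ∨ d) ∧ (a ∨ ¬d ∨ ¬b)   [simplify]

(a ∨ b ∨ d) ∧ (a ∨ ¬d ∨ ¬b)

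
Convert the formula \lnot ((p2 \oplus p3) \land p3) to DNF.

\lnot ((p2 \oplus p3) \land p3)
≡ \lnot (((p2 \land \lnot p3) \lor (\lnot p2 \land p3)) \land p3)   [expand \oplus]
≡ \lnot ((p2 \land \lnot p3) \lor (\lnot p2 \land p3)) \lor \lnot p3   [De Morgan]
≡ (\lnot (p2 \land \lnot p3) \land \lnot (\lnot p2 \land p3)) \lor \lnot p3   [De Morgan]
≡ ((\lnot p2 \lor \lnot \lnot p3) \land \lnot (\lnot p2 \land p3)) \lor \lnot p3   [De Morgan]
≡ ((\lnot p2 \lor p3) \land \lnot (\lnot p2 \land p3)) \lor \lnot p3   [double negation]
≡ ((\lnot p2 \lor p3) \land (\lnot \lnot p2 \lor \lnot p3)) \lor \lnot p3   [De Morgan]
≡ ((\lnot p2 \lor p3) \land (p2 \lor \lnot p3)) \lor \lnot p3   [double negation]
≡ (\lnot p2 \land p2) \lor (\lnot p2 \land \lnot p3) \lor (p3 \land p2) \lor (p3 \land \lnot p3) \lor \lnot p3   [distribute \land over \lor]
≡ (p3 \land p2) \lor \lnot p3   [simplify]

(p3 \land p2) \lor \lnot p3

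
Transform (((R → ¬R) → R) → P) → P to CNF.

(((R → ¬R) → R) → P) → P
≡ ¬(((R → ¬R) → R) → P) ∨ P   [eliminate →]
≡ ¬(¬((R → ¬R) → R) ∨ P) ∨ P   [eliminate →]
≡ ¬(¬(¬(R → ¬R) ∨ R) ∨ P) ∨ P   [eliminate →]
≡ ¬(¬(¬(¬R ∨ ¬R) ∨ R) ∨ P) ∨ P   [eliminate →]
≡ (¬¬(¬(¬R ∨ ¬R) ∨ R) ∧ ¬P) ∨ P   [De Morgan]
≡ ((¬(¬R ∨ ¬R) ∨ R) ∧ ¬P) ∨ P   [double negation]
≡ (((¬¬R ∧ ¬¬R) ∨ R) ∧ ¬P) ∨ P   [De Morgan]
≡ (((R ∧ ¬¬R) ∨ R) ∧ ¬P) ∨ P   [double negation]
≡ (((R ∧ R) ∨ R) ∧ ¬P) ∨ P   [double negation]
≡ (R ∨ R ∨ P) ∧ (R ∨ R ∨ P) ∧ (¬P ∨ P)   [distribute ∨ over ∧]
≡ R ∨ P   [simplify]

R ∨ P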